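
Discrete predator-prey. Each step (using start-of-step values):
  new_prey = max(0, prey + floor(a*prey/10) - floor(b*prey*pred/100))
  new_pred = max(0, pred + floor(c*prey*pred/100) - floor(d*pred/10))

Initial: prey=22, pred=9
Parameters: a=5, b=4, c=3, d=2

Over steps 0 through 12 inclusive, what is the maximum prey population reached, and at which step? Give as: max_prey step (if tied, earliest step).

Step 1: prey: 22+11-7=26; pred: 9+5-1=13
Step 2: prey: 26+13-13=26; pred: 13+10-2=21
Step 3: prey: 26+13-21=18; pred: 21+16-4=33
Step 4: prey: 18+9-23=4; pred: 33+17-6=44
Step 5: prey: 4+2-7=0; pred: 44+5-8=41
Step 6: prey: 0+0-0=0; pred: 41+0-8=33
Step 7: prey: 0+0-0=0; pred: 33+0-6=27
Step 8: prey: 0+0-0=0; pred: 27+0-5=22
Step 9: prey: 0+0-0=0; pred: 22+0-4=18
Step 10: prey: 0+0-0=0; pred: 18+0-3=15
Step 11: prey: 0+0-0=0; pred: 15+0-3=12
Step 12: prey: 0+0-0=0; pred: 12+0-2=10
Max prey = 26 at step 1

Answer: 26 1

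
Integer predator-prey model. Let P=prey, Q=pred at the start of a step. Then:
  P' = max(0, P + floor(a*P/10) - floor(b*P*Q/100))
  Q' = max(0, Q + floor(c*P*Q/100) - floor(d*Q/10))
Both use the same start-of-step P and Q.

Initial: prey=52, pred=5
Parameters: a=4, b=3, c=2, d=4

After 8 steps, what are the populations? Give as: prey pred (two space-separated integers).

Step 1: prey: 52+20-7=65; pred: 5+5-2=8
Step 2: prey: 65+26-15=76; pred: 8+10-3=15
Step 3: prey: 76+30-34=72; pred: 15+22-6=31
Step 4: prey: 72+28-66=34; pred: 31+44-12=63
Step 5: prey: 34+13-64=0; pred: 63+42-25=80
Step 6: prey: 0+0-0=0; pred: 80+0-32=48
Step 7: prey: 0+0-0=0; pred: 48+0-19=29
Step 8: prey: 0+0-0=0; pred: 29+0-11=18

Answer: 0 18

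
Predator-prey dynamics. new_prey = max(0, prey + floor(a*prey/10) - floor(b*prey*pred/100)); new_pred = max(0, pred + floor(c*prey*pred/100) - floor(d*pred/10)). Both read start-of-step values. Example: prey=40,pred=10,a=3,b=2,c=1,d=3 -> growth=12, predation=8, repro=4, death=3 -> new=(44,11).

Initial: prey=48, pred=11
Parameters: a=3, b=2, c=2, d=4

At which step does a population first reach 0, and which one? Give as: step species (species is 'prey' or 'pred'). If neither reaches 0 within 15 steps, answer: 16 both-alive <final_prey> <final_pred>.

Answer: 6 prey

Derivation:
Step 1: prey: 48+14-10=52; pred: 11+10-4=17
Step 2: prey: 52+15-17=50; pred: 17+17-6=28
Step 3: prey: 50+15-28=37; pred: 28+28-11=45
Step 4: prey: 37+11-33=15; pred: 45+33-18=60
Step 5: prey: 15+4-18=1; pred: 60+18-24=54
Step 6: prey: 1+0-1=0; pred: 54+1-21=34
First extinction: prey at step 6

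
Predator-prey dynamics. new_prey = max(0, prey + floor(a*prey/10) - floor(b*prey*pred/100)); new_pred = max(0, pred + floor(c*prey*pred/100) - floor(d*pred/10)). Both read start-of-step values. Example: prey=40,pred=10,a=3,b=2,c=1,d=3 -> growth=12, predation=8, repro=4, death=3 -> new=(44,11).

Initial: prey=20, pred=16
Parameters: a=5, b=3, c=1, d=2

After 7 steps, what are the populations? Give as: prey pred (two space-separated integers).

Answer: 21 16

Derivation:
Step 1: prey: 20+10-9=21; pred: 16+3-3=16
Step 2: prey: 21+10-10=21; pred: 16+3-3=16
Step 3: prey: 21+10-10=21; pred: 16+3-3=16
Step 4: prey: 21+10-10=21; pred: 16+3-3=16
Step 5: prey: 21+10-10=21; pred: 16+3-3=16
Step 6: prey: 21+10-10=21; pred: 16+3-3=16
Step 7: prey: 21+10-10=21; pred: 16+3-3=16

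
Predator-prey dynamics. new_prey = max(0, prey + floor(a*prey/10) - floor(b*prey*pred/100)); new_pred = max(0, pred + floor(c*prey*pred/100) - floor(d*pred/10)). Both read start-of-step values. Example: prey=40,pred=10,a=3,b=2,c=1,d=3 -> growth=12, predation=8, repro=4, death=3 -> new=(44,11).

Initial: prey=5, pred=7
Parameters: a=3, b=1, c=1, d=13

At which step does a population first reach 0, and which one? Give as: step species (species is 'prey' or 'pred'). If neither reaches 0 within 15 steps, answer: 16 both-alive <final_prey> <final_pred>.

Step 1: prey: 5+1-0=6; pred: 7+0-9=0
First extinction: pred at step 1

Answer: 1 pred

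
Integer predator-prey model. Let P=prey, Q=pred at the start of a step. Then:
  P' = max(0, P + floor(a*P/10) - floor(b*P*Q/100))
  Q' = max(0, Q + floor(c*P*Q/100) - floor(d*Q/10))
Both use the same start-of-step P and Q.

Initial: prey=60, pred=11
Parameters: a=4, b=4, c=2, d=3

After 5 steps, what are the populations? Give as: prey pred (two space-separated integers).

Answer: 0 27

Derivation:
Step 1: prey: 60+24-26=58; pred: 11+13-3=21
Step 2: prey: 58+23-48=33; pred: 21+24-6=39
Step 3: prey: 33+13-51=0; pred: 39+25-11=53
Step 4: prey: 0+0-0=0; pred: 53+0-15=38
Step 5: prey: 0+0-0=0; pred: 38+0-11=27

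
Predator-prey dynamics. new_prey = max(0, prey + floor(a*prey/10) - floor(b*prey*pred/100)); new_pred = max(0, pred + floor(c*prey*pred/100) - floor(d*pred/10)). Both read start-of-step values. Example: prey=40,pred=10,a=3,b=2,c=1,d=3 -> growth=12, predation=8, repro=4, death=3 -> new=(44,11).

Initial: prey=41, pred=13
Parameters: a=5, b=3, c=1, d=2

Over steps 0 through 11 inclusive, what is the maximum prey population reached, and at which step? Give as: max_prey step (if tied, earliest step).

Step 1: prey: 41+20-15=46; pred: 13+5-2=16
Step 2: prey: 46+23-22=47; pred: 16+7-3=20
Step 3: prey: 47+23-28=42; pred: 20+9-4=25
Step 4: prey: 42+21-31=32; pred: 25+10-5=30
Step 5: prey: 32+16-28=20; pred: 30+9-6=33
Step 6: prey: 20+10-19=11; pred: 33+6-6=33
Step 7: prey: 11+5-10=6; pred: 33+3-6=30
Step 8: prey: 6+3-5=4; pred: 30+1-6=25
Step 9: prey: 4+2-3=3; pred: 25+1-5=21
Step 10: prey: 3+1-1=3; pred: 21+0-4=17
Step 11: prey: 3+1-1=3; pred: 17+0-3=14
Max prey = 47 at step 2

Answer: 47 2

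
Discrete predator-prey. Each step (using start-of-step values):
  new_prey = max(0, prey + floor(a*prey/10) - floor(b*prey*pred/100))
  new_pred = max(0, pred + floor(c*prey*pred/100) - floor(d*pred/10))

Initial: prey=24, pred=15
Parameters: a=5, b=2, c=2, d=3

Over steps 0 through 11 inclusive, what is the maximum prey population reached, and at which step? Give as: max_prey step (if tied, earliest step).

Answer: 34 3

Derivation:
Step 1: prey: 24+12-7=29; pred: 15+7-4=18
Step 2: prey: 29+14-10=33; pred: 18+10-5=23
Step 3: prey: 33+16-15=34; pred: 23+15-6=32
Step 4: prey: 34+17-21=30; pred: 32+21-9=44
Step 5: prey: 30+15-26=19; pred: 44+26-13=57
Step 6: prey: 19+9-21=7; pred: 57+21-17=61
Step 7: prey: 7+3-8=2; pred: 61+8-18=51
Step 8: prey: 2+1-2=1; pred: 51+2-15=38
Step 9: prey: 1+0-0=1; pred: 38+0-11=27
Step 10: prey: 1+0-0=1; pred: 27+0-8=19
Step 11: prey: 1+0-0=1; pred: 19+0-5=14
Max prey = 34 at step 3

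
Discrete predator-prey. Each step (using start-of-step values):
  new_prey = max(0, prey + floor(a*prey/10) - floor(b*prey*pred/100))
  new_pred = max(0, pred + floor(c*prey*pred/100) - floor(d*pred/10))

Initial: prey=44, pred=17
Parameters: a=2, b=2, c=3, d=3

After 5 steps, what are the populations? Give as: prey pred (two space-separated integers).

Step 1: prey: 44+8-14=38; pred: 17+22-5=34
Step 2: prey: 38+7-25=20; pred: 34+38-10=62
Step 3: prey: 20+4-24=0; pred: 62+37-18=81
Step 4: prey: 0+0-0=0; pred: 81+0-24=57
Step 5: prey: 0+0-0=0; pred: 57+0-17=40

Answer: 0 40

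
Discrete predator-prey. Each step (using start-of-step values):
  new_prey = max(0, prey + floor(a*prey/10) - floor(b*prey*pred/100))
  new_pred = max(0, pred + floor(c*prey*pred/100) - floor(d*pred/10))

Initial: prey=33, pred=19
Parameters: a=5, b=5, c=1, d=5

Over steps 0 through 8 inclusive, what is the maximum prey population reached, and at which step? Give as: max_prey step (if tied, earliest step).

Answer: 65 8

Derivation:
Step 1: prey: 33+16-31=18; pred: 19+6-9=16
Step 2: prey: 18+9-14=13; pred: 16+2-8=10
Step 3: prey: 13+6-6=13; pred: 10+1-5=6
Step 4: prey: 13+6-3=16; pred: 6+0-3=3
Step 5: prey: 16+8-2=22; pred: 3+0-1=2
Step 6: prey: 22+11-2=31; pred: 2+0-1=1
Step 7: prey: 31+15-1=45; pred: 1+0-0=1
Step 8: prey: 45+22-2=65; pred: 1+0-0=1
Max prey = 65 at step 8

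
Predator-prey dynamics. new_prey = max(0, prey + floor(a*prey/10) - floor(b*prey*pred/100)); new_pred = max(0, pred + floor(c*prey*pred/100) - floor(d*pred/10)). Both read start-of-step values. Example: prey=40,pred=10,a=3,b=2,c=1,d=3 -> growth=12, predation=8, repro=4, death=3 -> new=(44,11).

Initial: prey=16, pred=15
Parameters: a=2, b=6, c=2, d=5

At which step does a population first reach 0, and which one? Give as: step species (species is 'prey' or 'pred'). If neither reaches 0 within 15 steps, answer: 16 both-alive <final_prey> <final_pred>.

Answer: 16 both-alive 2 1

Derivation:
Step 1: prey: 16+3-14=5; pred: 15+4-7=12
Step 2: prey: 5+1-3=3; pred: 12+1-6=7
Step 3: prey: 3+0-1=2; pred: 7+0-3=4
Step 4: prey: 2+0-0=2; pred: 4+0-2=2
Step 5: prey: 2+0-0=2; pred: 2+0-1=1
Step 6: prey: 2+0-0=2; pred: 1+0-0=1
Steps 7-15: state stable at prey=2, pred=1 (no change)
No extinction within 15 steps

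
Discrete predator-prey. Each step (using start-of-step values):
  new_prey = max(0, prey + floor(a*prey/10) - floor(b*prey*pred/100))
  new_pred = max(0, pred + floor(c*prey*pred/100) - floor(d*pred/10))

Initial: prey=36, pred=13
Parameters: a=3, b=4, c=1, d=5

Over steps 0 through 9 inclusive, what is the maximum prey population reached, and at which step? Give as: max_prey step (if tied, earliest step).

Answer: 51 9

Derivation:
Step 1: prey: 36+10-18=28; pred: 13+4-6=11
Step 2: prey: 28+8-12=24; pred: 11+3-5=9
Step 3: prey: 24+7-8=23; pred: 9+2-4=7
Step 4: prey: 23+6-6=23; pred: 7+1-3=5
Step 5: prey: 23+6-4=25; pred: 5+1-2=4
Step 6: prey: 25+7-4=28; pred: 4+1-2=3
Step 7: prey: 28+8-3=33; pred: 3+0-1=2
Step 8: prey: 33+9-2=40; pred: 2+0-1=1
Step 9: prey: 40+12-1=51; pred: 1+0-0=1
Max prey = 51 at step 9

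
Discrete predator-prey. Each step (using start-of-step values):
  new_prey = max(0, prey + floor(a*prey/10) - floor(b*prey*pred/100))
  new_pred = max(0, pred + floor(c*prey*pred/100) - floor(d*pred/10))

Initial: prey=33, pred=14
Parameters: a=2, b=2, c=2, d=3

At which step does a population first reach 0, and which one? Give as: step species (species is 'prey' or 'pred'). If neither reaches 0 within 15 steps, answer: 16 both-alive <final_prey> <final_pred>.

Answer: 16 both-alive 3 3

Derivation:
Step 1: prey: 33+6-9=30; pred: 14+9-4=19
Step 2: prey: 30+6-11=25; pred: 19+11-5=25
Step 3: prey: 25+5-12=18; pred: 25+12-7=30
Step 4: prey: 18+3-10=11; pred: 30+10-9=31
Step 5: prey: 11+2-6=7; pred: 31+6-9=28
Step 6: prey: 7+1-3=5; pred: 28+3-8=23
Step 7: prey: 5+1-2=4; pred: 23+2-6=19
Step 8: prey: 4+0-1=3; pred: 19+1-5=15
Step 9: prey: 3+0-0=3; pred: 15+0-4=11
Step 10: prey: 3+0-0=3; pred: 11+0-3=8
Step 11: prey: 3+0-0=3; pred: 8+0-2=6
Step 12: prey: 3+0-0=3; pred: 6+0-1=5
Step 13: prey: 3+0-0=3; pred: 5+0-1=4
Step 14: prey: 3+0-0=3; pred: 4+0-1=3
Step 15: prey: 3+0-0=3; pred: 3+0-0=3
No extinction within 15 steps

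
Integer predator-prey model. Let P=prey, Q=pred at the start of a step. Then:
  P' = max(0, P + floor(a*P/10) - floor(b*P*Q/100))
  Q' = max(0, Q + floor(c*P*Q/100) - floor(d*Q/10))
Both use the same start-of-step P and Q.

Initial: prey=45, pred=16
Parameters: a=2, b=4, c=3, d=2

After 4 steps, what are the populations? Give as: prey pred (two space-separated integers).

Step 1: prey: 45+9-28=26; pred: 16+21-3=34
Step 2: prey: 26+5-35=0; pred: 34+26-6=54
Step 3: prey: 0+0-0=0; pred: 54+0-10=44
Step 4: prey: 0+0-0=0; pred: 44+0-8=36

Answer: 0 36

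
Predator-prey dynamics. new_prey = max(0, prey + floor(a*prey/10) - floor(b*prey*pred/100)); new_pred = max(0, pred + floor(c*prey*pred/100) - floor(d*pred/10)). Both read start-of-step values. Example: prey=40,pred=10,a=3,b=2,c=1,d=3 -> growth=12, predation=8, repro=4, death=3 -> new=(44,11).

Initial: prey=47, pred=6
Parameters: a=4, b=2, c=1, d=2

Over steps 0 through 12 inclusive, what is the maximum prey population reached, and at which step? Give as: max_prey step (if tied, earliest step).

Step 1: prey: 47+18-5=60; pred: 6+2-1=7
Step 2: prey: 60+24-8=76; pred: 7+4-1=10
Step 3: prey: 76+30-15=91; pred: 10+7-2=15
Step 4: prey: 91+36-27=100; pred: 15+13-3=25
Step 5: prey: 100+40-50=90; pred: 25+25-5=45
Step 6: prey: 90+36-81=45; pred: 45+40-9=76
Step 7: prey: 45+18-68=0; pred: 76+34-15=95
Step 8: prey: 0+0-0=0; pred: 95+0-19=76
Step 9: prey: 0+0-0=0; pred: 76+0-15=61
Step 10: prey: 0+0-0=0; pred: 61+0-12=49
Step 11: prey: 0+0-0=0; pred: 49+0-9=40
Step 12: prey: 0+0-0=0; pred: 40+0-8=32
Max prey = 100 at step 4

Answer: 100 4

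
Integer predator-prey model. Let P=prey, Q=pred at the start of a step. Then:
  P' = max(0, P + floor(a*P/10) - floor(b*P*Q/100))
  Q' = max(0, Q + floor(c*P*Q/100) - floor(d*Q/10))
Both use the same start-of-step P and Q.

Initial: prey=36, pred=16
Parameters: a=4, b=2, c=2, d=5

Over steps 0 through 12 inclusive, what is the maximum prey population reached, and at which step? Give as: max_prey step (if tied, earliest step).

Step 1: prey: 36+14-11=39; pred: 16+11-8=19
Step 2: prey: 39+15-14=40; pred: 19+14-9=24
Step 3: prey: 40+16-19=37; pred: 24+19-12=31
Step 4: prey: 37+14-22=29; pred: 31+22-15=38
Step 5: prey: 29+11-22=18; pred: 38+22-19=41
Step 6: prey: 18+7-14=11; pred: 41+14-20=35
Step 7: prey: 11+4-7=8; pred: 35+7-17=25
Step 8: prey: 8+3-4=7; pred: 25+4-12=17
Step 9: prey: 7+2-2=7; pred: 17+2-8=11
Step 10: prey: 7+2-1=8; pred: 11+1-5=7
Step 11: prey: 8+3-1=10; pred: 7+1-3=5
Step 12: prey: 10+4-1=13; pred: 5+1-2=4
Max prey = 40 at step 2

Answer: 40 2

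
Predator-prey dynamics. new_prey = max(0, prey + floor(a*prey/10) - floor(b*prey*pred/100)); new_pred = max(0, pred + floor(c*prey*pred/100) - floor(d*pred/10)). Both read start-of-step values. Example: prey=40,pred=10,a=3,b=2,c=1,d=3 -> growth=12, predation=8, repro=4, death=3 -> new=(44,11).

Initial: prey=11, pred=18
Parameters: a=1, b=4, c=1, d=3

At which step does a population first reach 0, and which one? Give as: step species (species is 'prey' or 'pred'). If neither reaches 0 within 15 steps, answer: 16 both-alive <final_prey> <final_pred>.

Step 1: prey: 11+1-7=5; pred: 18+1-5=14
Step 2: prey: 5+0-2=3; pred: 14+0-4=10
Step 3: prey: 3+0-1=2; pred: 10+0-3=7
Step 4: prey: 2+0-0=2; pred: 7+0-2=5
Step 5: prey: 2+0-0=2; pred: 5+0-1=4
Step 6: prey: 2+0-0=2; pred: 4+0-1=3
Step 7: prey: 2+0-0=2; pred: 3+0-0=3
Steps 8-15: state stable at prey=2, pred=3 (no change)
No extinction within 15 steps

Answer: 16 both-alive 2 3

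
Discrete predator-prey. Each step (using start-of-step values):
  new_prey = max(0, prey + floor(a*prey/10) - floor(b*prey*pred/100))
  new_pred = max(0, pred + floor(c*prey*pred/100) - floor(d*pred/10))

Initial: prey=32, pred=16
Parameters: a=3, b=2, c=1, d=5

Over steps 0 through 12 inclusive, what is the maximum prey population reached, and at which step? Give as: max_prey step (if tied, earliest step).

Answer: 102 12

Derivation:
Step 1: prey: 32+9-10=31; pred: 16+5-8=13
Step 2: prey: 31+9-8=32; pred: 13+4-6=11
Step 3: prey: 32+9-7=34; pred: 11+3-5=9
Step 4: prey: 34+10-6=38; pred: 9+3-4=8
Step 5: prey: 38+11-6=43; pred: 8+3-4=7
Step 6: prey: 43+12-6=49; pred: 7+3-3=7
Step 7: prey: 49+14-6=57; pred: 7+3-3=7
Step 8: prey: 57+17-7=67; pred: 7+3-3=7
Step 9: prey: 67+20-9=78; pred: 7+4-3=8
Step 10: prey: 78+23-12=89; pred: 8+6-4=10
Step 11: prey: 89+26-17=98; pred: 10+8-5=13
Step 12: prey: 98+29-25=102; pred: 13+12-6=19
Max prey = 102 at step 12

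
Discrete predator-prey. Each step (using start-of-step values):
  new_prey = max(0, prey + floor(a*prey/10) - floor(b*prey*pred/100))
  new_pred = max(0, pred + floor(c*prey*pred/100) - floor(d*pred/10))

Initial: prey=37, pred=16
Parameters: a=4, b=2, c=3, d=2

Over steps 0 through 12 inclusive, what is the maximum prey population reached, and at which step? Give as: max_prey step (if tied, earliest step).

Answer: 40 1

Derivation:
Step 1: prey: 37+14-11=40; pred: 16+17-3=30
Step 2: prey: 40+16-24=32; pred: 30+36-6=60
Step 3: prey: 32+12-38=6; pred: 60+57-12=105
Step 4: prey: 6+2-12=0; pred: 105+18-21=102
Step 5: prey: 0+0-0=0; pred: 102+0-20=82
Step 6: prey: 0+0-0=0; pred: 82+0-16=66
Step 7: prey: 0+0-0=0; pred: 66+0-13=53
Step 8: prey: 0+0-0=0; pred: 53+0-10=43
Step 9: prey: 0+0-0=0; pred: 43+0-8=35
Step 10: prey: 0+0-0=0; pred: 35+0-7=28
Step 11: prey: 0+0-0=0; pred: 28+0-5=23
Step 12: prey: 0+0-0=0; pred: 23+0-4=19
Max prey = 40 at step 1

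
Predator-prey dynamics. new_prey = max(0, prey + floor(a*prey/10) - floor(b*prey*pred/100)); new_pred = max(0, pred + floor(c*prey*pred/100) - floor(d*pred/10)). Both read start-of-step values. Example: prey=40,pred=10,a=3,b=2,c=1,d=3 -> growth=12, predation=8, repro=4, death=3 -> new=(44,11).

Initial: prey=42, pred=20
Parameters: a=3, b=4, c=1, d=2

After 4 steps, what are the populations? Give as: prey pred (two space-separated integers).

Answer: 1 17

Derivation:
Step 1: prey: 42+12-33=21; pred: 20+8-4=24
Step 2: prey: 21+6-20=7; pred: 24+5-4=25
Step 3: prey: 7+2-7=2; pred: 25+1-5=21
Step 4: prey: 2+0-1=1; pred: 21+0-4=17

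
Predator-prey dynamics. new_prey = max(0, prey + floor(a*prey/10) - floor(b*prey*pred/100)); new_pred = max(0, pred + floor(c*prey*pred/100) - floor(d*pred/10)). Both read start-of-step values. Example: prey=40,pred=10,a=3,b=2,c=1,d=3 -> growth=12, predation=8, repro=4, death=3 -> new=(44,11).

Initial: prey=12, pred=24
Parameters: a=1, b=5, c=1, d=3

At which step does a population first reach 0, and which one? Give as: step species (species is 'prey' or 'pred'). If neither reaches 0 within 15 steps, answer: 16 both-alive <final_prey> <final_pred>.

Step 1: prey: 12+1-14=0; pred: 24+2-7=19
First extinction: prey at step 1

Answer: 1 prey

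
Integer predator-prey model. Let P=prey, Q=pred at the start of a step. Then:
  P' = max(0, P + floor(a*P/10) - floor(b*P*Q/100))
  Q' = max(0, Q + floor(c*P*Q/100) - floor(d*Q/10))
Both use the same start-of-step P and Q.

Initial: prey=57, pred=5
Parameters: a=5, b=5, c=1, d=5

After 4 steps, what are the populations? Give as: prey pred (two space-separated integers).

Answer: 118 12

Derivation:
Step 1: prey: 57+28-14=71; pred: 5+2-2=5
Step 2: prey: 71+35-17=89; pred: 5+3-2=6
Step 3: prey: 89+44-26=107; pred: 6+5-3=8
Step 4: prey: 107+53-42=118; pred: 8+8-4=12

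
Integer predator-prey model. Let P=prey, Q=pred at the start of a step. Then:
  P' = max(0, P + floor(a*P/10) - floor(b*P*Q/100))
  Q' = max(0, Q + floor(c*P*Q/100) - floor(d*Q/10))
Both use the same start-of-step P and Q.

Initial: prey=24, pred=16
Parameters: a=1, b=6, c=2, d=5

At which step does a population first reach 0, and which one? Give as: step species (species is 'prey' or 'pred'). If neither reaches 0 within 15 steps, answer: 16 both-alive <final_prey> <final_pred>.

Answer: 16 both-alive 1 1

Derivation:
Step 1: prey: 24+2-23=3; pred: 16+7-8=15
Step 2: prey: 3+0-2=1; pred: 15+0-7=8
Step 3: prey: 1+0-0=1; pred: 8+0-4=4
Step 4: prey: 1+0-0=1; pred: 4+0-2=2
Step 5: prey: 1+0-0=1; pred: 2+0-1=1
Step 6: prey: 1+0-0=1; pred: 1+0-0=1
Steps 7-15: state stable at prey=1, pred=1 (no change)
No extinction within 15 steps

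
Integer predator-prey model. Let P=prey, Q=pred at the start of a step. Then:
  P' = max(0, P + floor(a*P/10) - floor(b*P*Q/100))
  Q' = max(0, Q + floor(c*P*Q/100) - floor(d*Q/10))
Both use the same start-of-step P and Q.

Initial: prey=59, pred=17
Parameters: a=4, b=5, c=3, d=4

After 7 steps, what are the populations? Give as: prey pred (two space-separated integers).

Answer: 0 6

Derivation:
Step 1: prey: 59+23-50=32; pred: 17+30-6=41
Step 2: prey: 32+12-65=0; pred: 41+39-16=64
Step 3: prey: 0+0-0=0; pred: 64+0-25=39
Step 4: prey: 0+0-0=0; pred: 39+0-15=24
Step 5: prey: 0+0-0=0; pred: 24+0-9=15
Step 6: prey: 0+0-0=0; pred: 15+0-6=9
Step 7: prey: 0+0-0=0; pred: 9+0-3=6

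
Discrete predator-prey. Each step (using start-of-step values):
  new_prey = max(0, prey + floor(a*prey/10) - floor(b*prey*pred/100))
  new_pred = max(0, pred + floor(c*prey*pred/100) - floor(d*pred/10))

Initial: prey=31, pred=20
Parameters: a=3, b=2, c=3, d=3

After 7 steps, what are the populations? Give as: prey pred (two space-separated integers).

Step 1: prey: 31+9-12=28; pred: 20+18-6=32
Step 2: prey: 28+8-17=19; pred: 32+26-9=49
Step 3: prey: 19+5-18=6; pred: 49+27-14=62
Step 4: prey: 6+1-7=0; pred: 62+11-18=55
Step 5: prey: 0+0-0=0; pred: 55+0-16=39
Step 6: prey: 0+0-0=0; pred: 39+0-11=28
Step 7: prey: 0+0-0=0; pred: 28+0-8=20

Answer: 0 20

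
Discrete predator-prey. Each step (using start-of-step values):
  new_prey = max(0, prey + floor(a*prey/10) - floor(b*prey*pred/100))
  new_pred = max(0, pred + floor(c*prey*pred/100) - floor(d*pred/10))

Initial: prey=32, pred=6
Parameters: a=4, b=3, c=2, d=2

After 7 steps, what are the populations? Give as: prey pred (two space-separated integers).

Answer: 0 44

Derivation:
Step 1: prey: 32+12-5=39; pred: 6+3-1=8
Step 2: prey: 39+15-9=45; pred: 8+6-1=13
Step 3: prey: 45+18-17=46; pred: 13+11-2=22
Step 4: prey: 46+18-30=34; pred: 22+20-4=38
Step 5: prey: 34+13-38=9; pred: 38+25-7=56
Step 6: prey: 9+3-15=0; pred: 56+10-11=55
Step 7: prey: 0+0-0=0; pred: 55+0-11=44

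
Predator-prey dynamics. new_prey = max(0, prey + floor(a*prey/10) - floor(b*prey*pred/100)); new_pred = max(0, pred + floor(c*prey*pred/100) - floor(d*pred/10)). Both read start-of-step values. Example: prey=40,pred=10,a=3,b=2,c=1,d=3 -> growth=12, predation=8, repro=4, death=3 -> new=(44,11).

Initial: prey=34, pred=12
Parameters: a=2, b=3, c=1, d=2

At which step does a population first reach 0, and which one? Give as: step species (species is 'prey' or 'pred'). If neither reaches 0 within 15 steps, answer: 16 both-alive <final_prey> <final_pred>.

Step 1: prey: 34+6-12=28; pred: 12+4-2=14
Step 2: prey: 28+5-11=22; pred: 14+3-2=15
Step 3: prey: 22+4-9=17; pred: 15+3-3=15
Step 4: prey: 17+3-7=13; pred: 15+2-3=14
Step 5: prey: 13+2-5=10; pred: 14+1-2=13
Step 6: prey: 10+2-3=9; pred: 13+1-2=12
Step 7: prey: 9+1-3=7; pred: 12+1-2=11
Step 8: prey: 7+1-2=6; pred: 11+0-2=9
Step 9: prey: 6+1-1=6; pred: 9+0-1=8
Step 10: prey: 6+1-1=6; pred: 8+0-1=7
Step 11: prey: 6+1-1=6; pred: 7+0-1=6
Step 12: prey: 6+1-1=6; pred: 6+0-1=5
Step 13: prey: 6+1-0=7; pred: 5+0-1=4
Step 14: prey: 7+1-0=8; pred: 4+0-0=4
Step 15: prey: 8+1-0=9; pred: 4+0-0=4
No extinction within 15 steps

Answer: 16 both-alive 9 4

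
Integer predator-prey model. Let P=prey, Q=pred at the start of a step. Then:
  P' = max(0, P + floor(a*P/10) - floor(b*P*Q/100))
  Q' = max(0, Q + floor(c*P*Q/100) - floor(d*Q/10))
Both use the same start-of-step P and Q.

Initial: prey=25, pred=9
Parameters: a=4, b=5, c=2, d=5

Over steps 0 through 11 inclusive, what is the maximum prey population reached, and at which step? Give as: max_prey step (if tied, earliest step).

Answer: 40 11

Derivation:
Step 1: prey: 25+10-11=24; pred: 9+4-4=9
Step 2: prey: 24+9-10=23; pred: 9+4-4=9
Step 3: prey: 23+9-10=22; pred: 9+4-4=9
Step 4: prey: 22+8-9=21; pred: 9+3-4=8
Step 5: prey: 21+8-8=21; pred: 8+3-4=7
Step 6: prey: 21+8-7=22; pred: 7+2-3=6
Step 7: prey: 22+8-6=24; pred: 6+2-3=5
Step 8: prey: 24+9-6=27; pred: 5+2-2=5
Step 9: prey: 27+10-6=31; pred: 5+2-2=5
Step 10: prey: 31+12-7=36; pred: 5+3-2=6
Step 11: prey: 36+14-10=40; pred: 6+4-3=7
Max prey = 40 at step 11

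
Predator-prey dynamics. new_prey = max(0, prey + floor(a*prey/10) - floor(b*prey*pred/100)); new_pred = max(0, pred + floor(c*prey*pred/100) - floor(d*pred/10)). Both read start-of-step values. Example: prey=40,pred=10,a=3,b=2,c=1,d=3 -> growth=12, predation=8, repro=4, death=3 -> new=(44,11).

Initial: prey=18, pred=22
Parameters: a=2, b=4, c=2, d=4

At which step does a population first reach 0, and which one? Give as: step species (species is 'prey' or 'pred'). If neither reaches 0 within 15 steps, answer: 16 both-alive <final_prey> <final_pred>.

Answer: 16 both-alive 1 2

Derivation:
Step 1: prey: 18+3-15=6; pred: 22+7-8=21
Step 2: prey: 6+1-5=2; pred: 21+2-8=15
Step 3: prey: 2+0-1=1; pred: 15+0-6=9
Step 4: prey: 1+0-0=1; pred: 9+0-3=6
Step 5: prey: 1+0-0=1; pred: 6+0-2=4
Step 6: prey: 1+0-0=1; pred: 4+0-1=3
Step 7: prey: 1+0-0=1; pred: 3+0-1=2
Step 8: prey: 1+0-0=1; pred: 2+0-0=2
Steps 9-15: state stable at prey=1, pred=2 (no change)
No extinction within 15 steps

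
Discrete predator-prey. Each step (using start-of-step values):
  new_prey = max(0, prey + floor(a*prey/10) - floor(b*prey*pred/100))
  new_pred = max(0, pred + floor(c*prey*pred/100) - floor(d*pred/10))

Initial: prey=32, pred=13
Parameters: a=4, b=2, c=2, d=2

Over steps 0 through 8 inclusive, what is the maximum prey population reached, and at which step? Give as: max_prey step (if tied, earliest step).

Step 1: prey: 32+12-8=36; pred: 13+8-2=19
Step 2: prey: 36+14-13=37; pred: 19+13-3=29
Step 3: prey: 37+14-21=30; pred: 29+21-5=45
Step 4: prey: 30+12-27=15; pred: 45+27-9=63
Step 5: prey: 15+6-18=3; pred: 63+18-12=69
Step 6: prey: 3+1-4=0; pred: 69+4-13=60
Step 7: prey: 0+0-0=0; pred: 60+0-12=48
Step 8: prey: 0+0-0=0; pred: 48+0-9=39
Max prey = 37 at step 2

Answer: 37 2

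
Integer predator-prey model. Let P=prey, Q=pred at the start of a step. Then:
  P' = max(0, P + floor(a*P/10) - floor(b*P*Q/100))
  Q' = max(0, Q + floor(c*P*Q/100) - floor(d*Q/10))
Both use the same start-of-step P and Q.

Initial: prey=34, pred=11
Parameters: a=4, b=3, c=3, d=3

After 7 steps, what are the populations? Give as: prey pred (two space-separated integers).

Answer: 0 20

Derivation:
Step 1: prey: 34+13-11=36; pred: 11+11-3=19
Step 2: prey: 36+14-20=30; pred: 19+20-5=34
Step 3: prey: 30+12-30=12; pred: 34+30-10=54
Step 4: prey: 12+4-19=0; pred: 54+19-16=57
Step 5: prey: 0+0-0=0; pred: 57+0-17=40
Step 6: prey: 0+0-0=0; pred: 40+0-12=28
Step 7: prey: 0+0-0=0; pred: 28+0-8=20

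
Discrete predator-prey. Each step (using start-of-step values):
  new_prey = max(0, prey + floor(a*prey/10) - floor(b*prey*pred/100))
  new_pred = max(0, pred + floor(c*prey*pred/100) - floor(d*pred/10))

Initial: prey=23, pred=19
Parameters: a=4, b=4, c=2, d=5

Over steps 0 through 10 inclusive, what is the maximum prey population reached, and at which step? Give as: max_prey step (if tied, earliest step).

Answer: 43 10

Derivation:
Step 1: prey: 23+9-17=15; pred: 19+8-9=18
Step 2: prey: 15+6-10=11; pred: 18+5-9=14
Step 3: prey: 11+4-6=9; pred: 14+3-7=10
Step 4: prey: 9+3-3=9; pred: 10+1-5=6
Step 5: prey: 9+3-2=10; pred: 6+1-3=4
Step 6: prey: 10+4-1=13; pred: 4+0-2=2
Step 7: prey: 13+5-1=17; pred: 2+0-1=1
Step 8: prey: 17+6-0=23; pred: 1+0-0=1
Step 9: prey: 23+9-0=32; pred: 1+0-0=1
Step 10: prey: 32+12-1=43; pred: 1+0-0=1
Max prey = 43 at step 10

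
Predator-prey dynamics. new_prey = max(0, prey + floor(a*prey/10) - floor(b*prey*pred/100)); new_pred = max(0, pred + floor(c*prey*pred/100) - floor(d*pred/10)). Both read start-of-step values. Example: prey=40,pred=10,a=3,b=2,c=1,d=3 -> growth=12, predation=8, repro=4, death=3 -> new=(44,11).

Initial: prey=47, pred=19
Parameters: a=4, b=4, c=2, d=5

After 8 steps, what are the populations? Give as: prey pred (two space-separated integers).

Step 1: prey: 47+18-35=30; pred: 19+17-9=27
Step 2: prey: 30+12-32=10; pred: 27+16-13=30
Step 3: prey: 10+4-12=2; pred: 30+6-15=21
Step 4: prey: 2+0-1=1; pred: 21+0-10=11
Step 5: prey: 1+0-0=1; pred: 11+0-5=6
Step 6: prey: 1+0-0=1; pred: 6+0-3=3
Step 7: prey: 1+0-0=1; pred: 3+0-1=2
Step 8: prey: 1+0-0=1; pred: 2+0-1=1

Answer: 1 1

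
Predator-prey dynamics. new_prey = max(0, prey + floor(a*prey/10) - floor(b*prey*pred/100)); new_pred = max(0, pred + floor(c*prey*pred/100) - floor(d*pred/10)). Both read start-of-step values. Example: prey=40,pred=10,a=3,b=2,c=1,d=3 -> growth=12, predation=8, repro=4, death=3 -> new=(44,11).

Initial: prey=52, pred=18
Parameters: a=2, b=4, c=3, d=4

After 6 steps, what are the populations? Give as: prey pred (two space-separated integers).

Step 1: prey: 52+10-37=25; pred: 18+28-7=39
Step 2: prey: 25+5-39=0; pred: 39+29-15=53
Step 3: prey: 0+0-0=0; pred: 53+0-21=32
Step 4: prey: 0+0-0=0; pred: 32+0-12=20
Step 5: prey: 0+0-0=0; pred: 20+0-8=12
Step 6: prey: 0+0-0=0; pred: 12+0-4=8

Answer: 0 8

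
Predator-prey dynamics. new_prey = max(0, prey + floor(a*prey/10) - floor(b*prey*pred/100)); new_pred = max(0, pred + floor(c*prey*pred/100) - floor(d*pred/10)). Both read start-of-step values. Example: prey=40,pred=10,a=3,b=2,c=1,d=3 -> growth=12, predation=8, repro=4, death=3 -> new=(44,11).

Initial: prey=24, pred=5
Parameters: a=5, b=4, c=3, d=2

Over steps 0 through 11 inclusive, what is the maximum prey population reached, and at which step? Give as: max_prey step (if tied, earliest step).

Answer: 41 3

Derivation:
Step 1: prey: 24+12-4=32; pred: 5+3-1=7
Step 2: prey: 32+16-8=40; pred: 7+6-1=12
Step 3: prey: 40+20-19=41; pred: 12+14-2=24
Step 4: prey: 41+20-39=22; pred: 24+29-4=49
Step 5: prey: 22+11-43=0; pred: 49+32-9=72
Step 6: prey: 0+0-0=0; pred: 72+0-14=58
Step 7: prey: 0+0-0=0; pred: 58+0-11=47
Step 8: prey: 0+0-0=0; pred: 47+0-9=38
Step 9: prey: 0+0-0=0; pred: 38+0-7=31
Step 10: prey: 0+0-0=0; pred: 31+0-6=25
Step 11: prey: 0+0-0=0; pred: 25+0-5=20
Max prey = 41 at step 3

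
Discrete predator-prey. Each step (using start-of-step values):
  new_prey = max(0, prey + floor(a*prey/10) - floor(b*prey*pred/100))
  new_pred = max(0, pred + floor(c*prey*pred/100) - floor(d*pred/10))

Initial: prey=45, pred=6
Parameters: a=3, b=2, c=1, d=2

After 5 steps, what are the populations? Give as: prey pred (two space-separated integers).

Step 1: prey: 45+13-5=53; pred: 6+2-1=7
Step 2: prey: 53+15-7=61; pred: 7+3-1=9
Step 3: prey: 61+18-10=69; pred: 9+5-1=13
Step 4: prey: 69+20-17=72; pred: 13+8-2=19
Step 5: prey: 72+21-27=66; pred: 19+13-3=29

Answer: 66 29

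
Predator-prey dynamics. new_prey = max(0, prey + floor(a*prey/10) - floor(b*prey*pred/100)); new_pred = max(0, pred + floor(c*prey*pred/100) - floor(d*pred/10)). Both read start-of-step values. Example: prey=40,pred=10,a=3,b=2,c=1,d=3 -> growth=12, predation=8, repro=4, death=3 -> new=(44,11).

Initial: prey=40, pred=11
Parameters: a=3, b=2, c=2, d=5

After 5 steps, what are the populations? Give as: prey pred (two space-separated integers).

Step 1: prey: 40+12-8=44; pred: 11+8-5=14
Step 2: prey: 44+13-12=45; pred: 14+12-7=19
Step 3: prey: 45+13-17=41; pred: 19+17-9=27
Step 4: prey: 41+12-22=31; pred: 27+22-13=36
Step 5: prey: 31+9-22=18; pred: 36+22-18=40

Answer: 18 40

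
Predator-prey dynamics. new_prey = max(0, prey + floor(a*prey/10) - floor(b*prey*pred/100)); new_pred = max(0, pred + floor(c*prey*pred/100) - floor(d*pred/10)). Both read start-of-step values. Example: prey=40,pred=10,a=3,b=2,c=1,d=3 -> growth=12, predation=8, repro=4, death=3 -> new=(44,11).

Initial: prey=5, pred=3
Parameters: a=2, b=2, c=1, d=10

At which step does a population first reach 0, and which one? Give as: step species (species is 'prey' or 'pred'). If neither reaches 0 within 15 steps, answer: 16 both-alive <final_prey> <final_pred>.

Answer: 1 pred

Derivation:
Step 1: prey: 5+1-0=6; pred: 3+0-3=0
First extinction: pred at step 1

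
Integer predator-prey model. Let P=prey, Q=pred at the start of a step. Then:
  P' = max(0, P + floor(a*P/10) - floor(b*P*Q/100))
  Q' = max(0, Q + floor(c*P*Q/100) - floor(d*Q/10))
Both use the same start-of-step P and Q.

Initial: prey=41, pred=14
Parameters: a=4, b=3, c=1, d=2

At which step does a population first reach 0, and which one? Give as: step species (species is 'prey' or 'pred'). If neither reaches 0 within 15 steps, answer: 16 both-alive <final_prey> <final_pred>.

Answer: 16 both-alive 13 5

Derivation:
Step 1: prey: 41+16-17=40; pred: 14+5-2=17
Step 2: prey: 40+16-20=36; pred: 17+6-3=20
Step 3: prey: 36+14-21=29; pred: 20+7-4=23
Step 4: prey: 29+11-20=20; pred: 23+6-4=25
Step 5: prey: 20+8-15=13; pred: 25+5-5=25
Step 6: prey: 13+5-9=9; pred: 25+3-5=23
Step 7: prey: 9+3-6=6; pred: 23+2-4=21
Step 8: prey: 6+2-3=5; pred: 21+1-4=18
Step 9: prey: 5+2-2=5; pred: 18+0-3=15
Step 10: prey: 5+2-2=5; pred: 15+0-3=12
Step 11: prey: 5+2-1=6; pred: 12+0-2=10
Step 12: prey: 6+2-1=7; pred: 10+0-2=8
Step 13: prey: 7+2-1=8; pred: 8+0-1=7
Step 14: prey: 8+3-1=10; pred: 7+0-1=6
Step 15: prey: 10+4-1=13; pred: 6+0-1=5
No extinction within 15 steps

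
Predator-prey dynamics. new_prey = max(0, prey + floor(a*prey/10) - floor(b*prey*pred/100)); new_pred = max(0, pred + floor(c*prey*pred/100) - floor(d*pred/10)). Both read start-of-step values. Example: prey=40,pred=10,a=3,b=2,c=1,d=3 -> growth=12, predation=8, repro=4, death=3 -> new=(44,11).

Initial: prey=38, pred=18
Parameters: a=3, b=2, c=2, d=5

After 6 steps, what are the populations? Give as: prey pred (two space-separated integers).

Step 1: prey: 38+11-13=36; pred: 18+13-9=22
Step 2: prey: 36+10-15=31; pred: 22+15-11=26
Step 3: prey: 31+9-16=24; pred: 26+16-13=29
Step 4: prey: 24+7-13=18; pred: 29+13-14=28
Step 5: prey: 18+5-10=13; pred: 28+10-14=24
Step 6: prey: 13+3-6=10; pred: 24+6-12=18

Answer: 10 18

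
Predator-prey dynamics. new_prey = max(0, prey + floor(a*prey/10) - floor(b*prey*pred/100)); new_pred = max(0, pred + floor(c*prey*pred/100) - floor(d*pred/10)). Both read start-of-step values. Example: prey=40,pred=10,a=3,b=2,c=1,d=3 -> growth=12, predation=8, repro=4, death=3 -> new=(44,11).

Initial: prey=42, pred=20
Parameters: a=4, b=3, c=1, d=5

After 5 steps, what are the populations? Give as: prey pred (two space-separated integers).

Step 1: prey: 42+16-25=33; pred: 20+8-10=18
Step 2: prey: 33+13-17=29; pred: 18+5-9=14
Step 3: prey: 29+11-12=28; pred: 14+4-7=11
Step 4: prey: 28+11-9=30; pred: 11+3-5=9
Step 5: prey: 30+12-8=34; pred: 9+2-4=7

Answer: 34 7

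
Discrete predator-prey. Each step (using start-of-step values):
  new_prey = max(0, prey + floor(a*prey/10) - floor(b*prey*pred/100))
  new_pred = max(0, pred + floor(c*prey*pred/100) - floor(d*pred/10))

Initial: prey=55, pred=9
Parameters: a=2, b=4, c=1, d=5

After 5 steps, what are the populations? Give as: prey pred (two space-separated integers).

Answer: 29 4

Derivation:
Step 1: prey: 55+11-19=47; pred: 9+4-4=9
Step 2: prey: 47+9-16=40; pred: 9+4-4=9
Step 3: prey: 40+8-14=34; pred: 9+3-4=8
Step 4: prey: 34+6-10=30; pred: 8+2-4=6
Step 5: prey: 30+6-7=29; pred: 6+1-3=4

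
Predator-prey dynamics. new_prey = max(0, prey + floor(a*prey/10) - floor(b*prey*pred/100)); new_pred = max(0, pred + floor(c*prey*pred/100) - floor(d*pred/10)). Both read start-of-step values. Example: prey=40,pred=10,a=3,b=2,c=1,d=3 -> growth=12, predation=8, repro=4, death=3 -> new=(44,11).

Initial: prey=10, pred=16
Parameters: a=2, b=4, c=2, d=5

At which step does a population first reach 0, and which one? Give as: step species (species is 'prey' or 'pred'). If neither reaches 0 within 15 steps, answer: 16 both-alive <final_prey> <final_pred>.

Answer: 16 both-alive 30 1

Derivation:
Step 1: prey: 10+2-6=6; pred: 16+3-8=11
Step 2: prey: 6+1-2=5; pred: 11+1-5=7
Step 3: prey: 5+1-1=5; pred: 7+0-3=4
Step 4: prey: 5+1-0=6; pred: 4+0-2=2
Step 5: prey: 6+1-0=7; pred: 2+0-1=1
Step 6: prey: 7+1-0=8; pred: 1+0-0=1
Step 7: prey: 8+1-0=9; pred: 1+0-0=1
Step 8: prey: 9+1-0=10; pred: 1+0-0=1
Step 9: prey: 10+2-0=12; pred: 1+0-0=1
Step 10: prey: 12+2-0=14; pred: 1+0-0=1
Step 11: prey: 14+2-0=16; pred: 1+0-0=1
Step 12: prey: 16+3-0=19; pred: 1+0-0=1
Step 13: prey: 19+3-0=22; pred: 1+0-0=1
Step 14: prey: 22+4-0=26; pred: 1+0-0=1
Step 15: prey: 26+5-1=30; pred: 1+0-0=1
No extinction within 15 steps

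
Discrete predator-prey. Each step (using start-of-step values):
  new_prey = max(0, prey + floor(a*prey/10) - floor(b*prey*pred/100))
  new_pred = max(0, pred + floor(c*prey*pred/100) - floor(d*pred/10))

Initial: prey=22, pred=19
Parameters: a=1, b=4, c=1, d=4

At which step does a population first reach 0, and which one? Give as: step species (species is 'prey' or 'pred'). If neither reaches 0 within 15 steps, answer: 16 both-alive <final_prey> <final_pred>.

Step 1: prey: 22+2-16=8; pred: 19+4-7=16
Step 2: prey: 8+0-5=3; pred: 16+1-6=11
Step 3: prey: 3+0-1=2; pred: 11+0-4=7
Step 4: prey: 2+0-0=2; pred: 7+0-2=5
Step 5: prey: 2+0-0=2; pred: 5+0-2=3
Step 6: prey: 2+0-0=2; pred: 3+0-1=2
Step 7: prey: 2+0-0=2; pred: 2+0-0=2
Steps 8-15: state stable at prey=2, pred=2 (no change)
No extinction within 15 steps

Answer: 16 both-alive 2 2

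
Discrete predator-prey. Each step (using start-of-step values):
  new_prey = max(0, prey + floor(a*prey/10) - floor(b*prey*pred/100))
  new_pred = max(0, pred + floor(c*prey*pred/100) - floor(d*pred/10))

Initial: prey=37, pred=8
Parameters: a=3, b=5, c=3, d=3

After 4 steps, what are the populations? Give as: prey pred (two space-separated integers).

Step 1: prey: 37+11-14=34; pred: 8+8-2=14
Step 2: prey: 34+10-23=21; pred: 14+14-4=24
Step 3: prey: 21+6-25=2; pred: 24+15-7=32
Step 4: prey: 2+0-3=0; pred: 32+1-9=24

Answer: 0 24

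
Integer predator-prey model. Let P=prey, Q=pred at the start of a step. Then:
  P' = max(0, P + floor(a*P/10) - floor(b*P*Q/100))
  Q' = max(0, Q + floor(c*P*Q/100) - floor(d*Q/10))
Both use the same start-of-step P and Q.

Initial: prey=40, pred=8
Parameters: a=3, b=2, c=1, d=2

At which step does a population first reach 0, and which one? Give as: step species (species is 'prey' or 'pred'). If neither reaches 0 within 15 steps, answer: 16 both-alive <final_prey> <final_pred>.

Step 1: prey: 40+12-6=46; pred: 8+3-1=10
Step 2: prey: 46+13-9=50; pred: 10+4-2=12
Step 3: prey: 50+15-12=53; pred: 12+6-2=16
Step 4: prey: 53+15-16=52; pred: 16+8-3=21
Step 5: prey: 52+15-21=46; pred: 21+10-4=27
Step 6: prey: 46+13-24=35; pred: 27+12-5=34
Step 7: prey: 35+10-23=22; pred: 34+11-6=39
Step 8: prey: 22+6-17=11; pred: 39+8-7=40
Step 9: prey: 11+3-8=6; pred: 40+4-8=36
Step 10: prey: 6+1-4=3; pred: 36+2-7=31
Step 11: prey: 3+0-1=2; pred: 31+0-6=25
Step 12: prey: 2+0-1=1; pred: 25+0-5=20
Step 13: prey: 1+0-0=1; pred: 20+0-4=16
Step 14: prey: 1+0-0=1; pred: 16+0-3=13
Step 15: prey: 1+0-0=1; pred: 13+0-2=11
No extinction within 15 steps

Answer: 16 both-alive 1 11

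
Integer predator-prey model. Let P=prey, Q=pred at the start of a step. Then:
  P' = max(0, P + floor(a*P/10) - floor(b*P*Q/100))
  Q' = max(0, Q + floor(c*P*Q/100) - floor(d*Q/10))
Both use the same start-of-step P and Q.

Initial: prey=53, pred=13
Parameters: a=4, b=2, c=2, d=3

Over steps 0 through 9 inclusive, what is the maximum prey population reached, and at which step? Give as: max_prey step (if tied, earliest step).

Step 1: prey: 53+21-13=61; pred: 13+13-3=23
Step 2: prey: 61+24-28=57; pred: 23+28-6=45
Step 3: prey: 57+22-51=28; pred: 45+51-13=83
Step 4: prey: 28+11-46=0; pred: 83+46-24=105
Step 5: prey: 0+0-0=0; pred: 105+0-31=74
Step 6: prey: 0+0-0=0; pred: 74+0-22=52
Step 7: prey: 0+0-0=0; pred: 52+0-15=37
Step 8: prey: 0+0-0=0; pred: 37+0-11=26
Step 9: prey: 0+0-0=0; pred: 26+0-7=19
Max prey = 61 at step 1

Answer: 61 1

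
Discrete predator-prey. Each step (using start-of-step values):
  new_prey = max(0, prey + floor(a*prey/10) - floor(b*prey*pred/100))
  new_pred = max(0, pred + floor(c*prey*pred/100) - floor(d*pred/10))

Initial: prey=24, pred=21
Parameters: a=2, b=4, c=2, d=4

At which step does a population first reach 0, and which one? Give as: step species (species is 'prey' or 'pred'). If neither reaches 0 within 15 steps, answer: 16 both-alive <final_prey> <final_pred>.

Answer: 16 both-alive 1 2

Derivation:
Step 1: prey: 24+4-20=8; pred: 21+10-8=23
Step 2: prey: 8+1-7=2; pred: 23+3-9=17
Step 3: prey: 2+0-1=1; pred: 17+0-6=11
Step 4: prey: 1+0-0=1; pred: 11+0-4=7
Step 5: prey: 1+0-0=1; pred: 7+0-2=5
Step 6: prey: 1+0-0=1; pred: 5+0-2=3
Step 7: prey: 1+0-0=1; pred: 3+0-1=2
Step 8: prey: 1+0-0=1; pred: 2+0-0=2
Steps 9-15: state stable at prey=1, pred=2 (no change)
No extinction within 15 steps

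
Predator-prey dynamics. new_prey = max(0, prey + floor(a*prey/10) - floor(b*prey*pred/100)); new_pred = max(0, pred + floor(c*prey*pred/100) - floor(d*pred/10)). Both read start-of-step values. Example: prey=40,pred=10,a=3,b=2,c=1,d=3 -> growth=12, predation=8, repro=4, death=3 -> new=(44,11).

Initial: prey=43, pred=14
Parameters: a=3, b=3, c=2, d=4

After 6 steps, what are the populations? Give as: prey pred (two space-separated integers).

Step 1: prey: 43+12-18=37; pred: 14+12-5=21
Step 2: prey: 37+11-23=25; pred: 21+15-8=28
Step 3: prey: 25+7-21=11; pred: 28+14-11=31
Step 4: prey: 11+3-10=4; pred: 31+6-12=25
Step 5: prey: 4+1-3=2; pred: 25+2-10=17
Step 6: prey: 2+0-1=1; pred: 17+0-6=11

Answer: 1 11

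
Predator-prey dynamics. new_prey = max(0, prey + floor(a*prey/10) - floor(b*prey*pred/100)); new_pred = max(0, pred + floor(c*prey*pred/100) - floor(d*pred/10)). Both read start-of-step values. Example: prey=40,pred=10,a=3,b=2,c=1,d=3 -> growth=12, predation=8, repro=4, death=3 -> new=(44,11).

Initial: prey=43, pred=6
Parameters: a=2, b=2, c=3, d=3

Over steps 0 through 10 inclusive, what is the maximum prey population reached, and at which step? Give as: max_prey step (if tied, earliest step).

Answer: 46 1

Derivation:
Step 1: prey: 43+8-5=46; pred: 6+7-1=12
Step 2: prey: 46+9-11=44; pred: 12+16-3=25
Step 3: prey: 44+8-22=30; pred: 25+33-7=51
Step 4: prey: 30+6-30=6; pred: 51+45-15=81
Step 5: prey: 6+1-9=0; pred: 81+14-24=71
Step 6: prey: 0+0-0=0; pred: 71+0-21=50
Step 7: prey: 0+0-0=0; pred: 50+0-15=35
Step 8: prey: 0+0-0=0; pred: 35+0-10=25
Step 9: prey: 0+0-0=0; pred: 25+0-7=18
Step 10: prey: 0+0-0=0; pred: 18+0-5=13
Max prey = 46 at step 1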